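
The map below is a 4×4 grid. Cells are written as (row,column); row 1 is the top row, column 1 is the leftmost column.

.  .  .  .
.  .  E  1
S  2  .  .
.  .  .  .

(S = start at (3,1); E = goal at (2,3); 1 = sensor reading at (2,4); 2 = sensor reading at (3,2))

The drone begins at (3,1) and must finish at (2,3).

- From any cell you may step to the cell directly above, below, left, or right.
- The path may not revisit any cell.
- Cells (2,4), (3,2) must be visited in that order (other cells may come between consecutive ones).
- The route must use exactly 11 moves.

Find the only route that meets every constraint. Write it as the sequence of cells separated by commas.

The waypoints must appear in the order (2,4), (3,2), with no cell reused.
Route from (3,1): 2× up (reaching (1,1)), 3× right (reaching (1,4)), 2× down (reaching (3,4)), 2× left (reaching (3,2)), up to (2,2), right to (2,3) — 11 moves in all.
Check: order respected (1 at step 6, 2 at step 9); 11 moves as required.

(3,1), (2,1), (1,1), (1,2), (1,3), (1,4), (2,4), (3,4), (3,3), (3,2), (2,2), (2,3)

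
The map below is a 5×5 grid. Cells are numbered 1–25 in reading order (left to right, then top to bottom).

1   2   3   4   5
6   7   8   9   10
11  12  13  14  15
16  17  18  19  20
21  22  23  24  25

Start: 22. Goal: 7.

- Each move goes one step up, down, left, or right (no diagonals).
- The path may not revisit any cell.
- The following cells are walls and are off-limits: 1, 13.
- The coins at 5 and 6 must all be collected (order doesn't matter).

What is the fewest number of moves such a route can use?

17

Any route passes through 5 and 6 in some order between 22 and 7. Summing Manhattan distances along each leg and taking the cheapest ordering (22 → 5 → 6 → 7) gives a lower bound of 7 + 5 + 1 = 13 moves.
The shortest route satisfying every rule uses 17 moves: 22 → 23 → 24 → 25 → 20 → 15 → 10 → 5 → 4 → 9 → 14 → 19 → 18 → 17 → 12 → 11 → 6 → 7.
The no-revisit rule (legs can't share cells) pushes the minimum above the 13-move bound; an exhaustive check rules out every length from 13 to 16 (on a 4-connected grid the length of any start-to-goal walk has the same parity as the Manhattan bound, so only lengths 13, 15, 17, … need checking), leaving 17 as the minimum.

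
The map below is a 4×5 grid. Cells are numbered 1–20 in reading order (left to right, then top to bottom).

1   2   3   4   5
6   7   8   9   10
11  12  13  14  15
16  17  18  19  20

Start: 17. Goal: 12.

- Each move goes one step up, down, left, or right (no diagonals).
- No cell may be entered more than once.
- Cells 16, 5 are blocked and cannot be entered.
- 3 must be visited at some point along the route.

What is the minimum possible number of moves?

Any route passes through 3 somewhere between 17 and 12. Summing Manhattan distances along the two legs (17 → 3 → 12) gives a lower bound of 4 + 3 = 7 moves.
A route of 7 moves achieves this: 17 → 18 → 13 → 8 → 3 → 2 → 7 → 12.
Since 7 matches the lower bound, it is optimal.

7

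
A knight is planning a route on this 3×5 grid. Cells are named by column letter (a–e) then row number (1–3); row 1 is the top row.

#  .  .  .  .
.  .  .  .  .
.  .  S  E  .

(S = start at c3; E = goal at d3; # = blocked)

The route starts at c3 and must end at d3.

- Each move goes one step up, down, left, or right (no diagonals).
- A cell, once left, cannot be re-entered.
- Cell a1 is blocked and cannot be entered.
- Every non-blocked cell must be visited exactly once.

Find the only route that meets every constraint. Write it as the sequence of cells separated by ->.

Need to visit all 14 open cells exactly once, starting at c3 and ending at d3.
Cell e1 has only two open neighbours (e2 and d1), so the path must pass straight through it: one of those is the cell it's entered from and the other is where it exits.
Route from c3: left 2 to a3, up 1 to a2, right 1 to b2, up 1 to b1, right 1 to c1, down 1 to c2, right 1 to d2, up 1 to d1, right 1 to e1, down 2 to e3, left 1 to d3 — 13 moves in all.
Check: all 14 open cells covered.

c3 -> b3 -> a3 -> a2 -> b2 -> b1 -> c1 -> c2 -> d2 -> d1 -> e1 -> e2 -> e3 -> d3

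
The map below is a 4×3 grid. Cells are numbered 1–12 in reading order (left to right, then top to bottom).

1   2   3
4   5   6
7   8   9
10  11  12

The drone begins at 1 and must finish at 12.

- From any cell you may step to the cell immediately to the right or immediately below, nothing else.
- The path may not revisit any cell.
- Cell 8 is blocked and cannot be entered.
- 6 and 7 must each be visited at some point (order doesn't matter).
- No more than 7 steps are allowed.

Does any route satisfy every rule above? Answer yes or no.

no

7 is below but to the left of 6: going 6 → 7 would need a leftward move and 7 → 6 an upward move, so no right/down-only route can visit both required cells.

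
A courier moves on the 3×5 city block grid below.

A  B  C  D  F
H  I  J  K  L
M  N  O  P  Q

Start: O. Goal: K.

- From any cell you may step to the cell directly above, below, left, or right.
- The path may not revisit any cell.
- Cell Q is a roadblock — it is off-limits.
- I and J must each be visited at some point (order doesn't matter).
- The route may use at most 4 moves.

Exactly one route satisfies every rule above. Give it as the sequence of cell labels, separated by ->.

O -> N -> I -> J -> K

The 4-move cap with required stops at I, J leaves no slack for detours.
Route from O: left to N, up to I, 2× right (reaching K) — 4 moves in all.
Check: all required cells visited; 4 ≤ 4 moves.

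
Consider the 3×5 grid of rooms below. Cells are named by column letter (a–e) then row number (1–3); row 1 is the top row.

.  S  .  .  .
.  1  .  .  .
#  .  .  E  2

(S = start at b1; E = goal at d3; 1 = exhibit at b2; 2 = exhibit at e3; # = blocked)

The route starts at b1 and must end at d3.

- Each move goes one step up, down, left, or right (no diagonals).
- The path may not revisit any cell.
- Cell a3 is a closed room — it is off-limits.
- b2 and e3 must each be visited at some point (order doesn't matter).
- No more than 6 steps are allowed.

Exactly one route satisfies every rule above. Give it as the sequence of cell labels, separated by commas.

Any route must reach b2 and e3 and still end at d3 within 6 moves, so the order of the required stops is forced.
Route from b1: down to b2, 3× right (reaching e2), down to e3, left to d3 — 6 moves in all.
Check: all required cells visited; 6 ≤ 6 moves.

b1, b2, c2, d2, e2, e3, d3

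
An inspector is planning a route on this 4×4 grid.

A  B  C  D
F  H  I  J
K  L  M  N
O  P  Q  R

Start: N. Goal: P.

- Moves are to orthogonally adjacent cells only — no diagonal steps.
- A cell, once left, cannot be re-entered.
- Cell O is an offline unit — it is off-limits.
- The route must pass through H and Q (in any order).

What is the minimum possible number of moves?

7

Any route passes through H and Q in some order between N and P. Summing Manhattan distances along each leg and taking the cheapest ordering (N → H → Q → P) gives a lower bound of 3 + 3 + 1 = 7 moves.
A route of 7 moves achieves this: N → J → I → H → L → M → Q → P.
Since 7 matches the lower bound, it is optimal.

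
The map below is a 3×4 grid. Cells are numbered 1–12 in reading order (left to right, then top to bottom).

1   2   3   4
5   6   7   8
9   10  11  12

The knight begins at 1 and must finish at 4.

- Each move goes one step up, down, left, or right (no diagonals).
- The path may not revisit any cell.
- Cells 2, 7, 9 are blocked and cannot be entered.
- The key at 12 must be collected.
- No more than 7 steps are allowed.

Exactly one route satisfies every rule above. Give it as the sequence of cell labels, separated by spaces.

1 5 6 10 11 12 8 4

The 7-move cap with required stops at 12 leaves no slack for detours.
Route from 1: down 1 to 5, right 1 to 6, down 1 to 10, right 2 to 12, up 2 to 4 — 7 moves in all.
Check: all required cells visited; 7 ≤ 7 moves.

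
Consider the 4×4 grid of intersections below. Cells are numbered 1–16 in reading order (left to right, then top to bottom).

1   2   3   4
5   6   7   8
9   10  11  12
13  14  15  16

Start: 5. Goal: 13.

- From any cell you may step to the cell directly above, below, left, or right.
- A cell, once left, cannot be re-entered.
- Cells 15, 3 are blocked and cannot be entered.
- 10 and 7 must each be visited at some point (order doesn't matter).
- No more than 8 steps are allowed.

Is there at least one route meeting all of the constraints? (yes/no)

One route that works: 5 → 6 → 7 → 11 → 10 → 14 → 13.

yes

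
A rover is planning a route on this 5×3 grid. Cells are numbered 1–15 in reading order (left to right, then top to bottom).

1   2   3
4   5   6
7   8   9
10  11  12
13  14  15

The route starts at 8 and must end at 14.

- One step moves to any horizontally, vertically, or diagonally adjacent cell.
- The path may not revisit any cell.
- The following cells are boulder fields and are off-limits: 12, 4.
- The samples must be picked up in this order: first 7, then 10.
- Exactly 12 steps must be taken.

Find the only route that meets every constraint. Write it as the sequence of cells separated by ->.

The waypoints must appear in the order 7, 10, with no cell reused.
Route from 8: right to 9, 2× up (reaching 3), 2× left (reaching 1), down-right to 5, down-left to 7, 2× down (reaching 13), up-right to 11, down-right to 15, left to 14 — 12 moves in all.
Check: order respected (7 at step 7, 10 at step 8); 12 moves as required.

8 -> 9 -> 6 -> 3 -> 2 -> 1 -> 5 -> 7 -> 10 -> 13 -> 11 -> 15 -> 14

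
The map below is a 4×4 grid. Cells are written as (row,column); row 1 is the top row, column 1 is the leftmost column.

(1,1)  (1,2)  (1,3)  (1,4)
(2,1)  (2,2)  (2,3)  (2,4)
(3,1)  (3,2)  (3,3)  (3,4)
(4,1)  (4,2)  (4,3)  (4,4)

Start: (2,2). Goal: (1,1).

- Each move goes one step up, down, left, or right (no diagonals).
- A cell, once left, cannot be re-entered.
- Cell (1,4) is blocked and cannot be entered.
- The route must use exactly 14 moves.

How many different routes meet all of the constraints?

Need simple routes of exactly 14 moves from (2,2) to (1,1) (Manhattan distance 2, so 6 moves are spent on a detour and 6 undoing it).
Enumerating: (2,2) (1,2) (1,3) (2,3) (2,4) (3,4) (4,4) (4,3) (3,3) (3,2) (4,2) (4,1) (3,1) (2,1) (1,1) | (2,2) (2,1) (3,1) (4,1) (4,2) (3,2) (3,3) (4,3) (4,4) (3,4) (2,4) (2,3) (1,3) (1,2) (1,1).
That gives 2 routes.

2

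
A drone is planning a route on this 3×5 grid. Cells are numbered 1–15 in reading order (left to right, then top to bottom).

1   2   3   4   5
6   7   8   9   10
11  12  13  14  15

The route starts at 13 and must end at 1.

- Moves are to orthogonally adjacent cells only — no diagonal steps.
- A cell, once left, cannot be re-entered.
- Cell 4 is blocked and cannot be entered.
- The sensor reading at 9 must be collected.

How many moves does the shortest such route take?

Any route passes through 9 somewhere between 13 and 1. Summing Manhattan distances along the two legs (13 → 9 → 1) gives a lower bound of 2 + 4 = 6 moves.
A route of 6 moves achieves this: 13 → 14 → 9 → 8 → 3 → 2 → 1.
Since 6 matches the lower bound, it is optimal.

6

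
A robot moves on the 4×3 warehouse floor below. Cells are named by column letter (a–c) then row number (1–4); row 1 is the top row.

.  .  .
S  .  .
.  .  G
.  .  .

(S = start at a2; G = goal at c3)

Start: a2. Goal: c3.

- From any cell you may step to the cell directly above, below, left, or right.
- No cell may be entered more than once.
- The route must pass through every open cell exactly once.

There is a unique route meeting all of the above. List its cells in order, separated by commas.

a2, a1, b1, c1, c2, b2, b3, a3, a4, b4, c4, c3

Need to visit all 12 open cells exactly once, starting at a2 and ending at c3.
Cell a4 has only two open neighbours (a3 and b4), so the path must pass straight through it: one of those is the cell it's entered from and the other is where it exits.
Route from a2: up 1 to a1, right 2 to c1, down 1 to c2, left 1 to b2, down 1 to b3, left 1 to a3, down 1 to a4, right 2 to c4, up 1 to c3 — 11 moves in all.
Check: all 12 open cells covered.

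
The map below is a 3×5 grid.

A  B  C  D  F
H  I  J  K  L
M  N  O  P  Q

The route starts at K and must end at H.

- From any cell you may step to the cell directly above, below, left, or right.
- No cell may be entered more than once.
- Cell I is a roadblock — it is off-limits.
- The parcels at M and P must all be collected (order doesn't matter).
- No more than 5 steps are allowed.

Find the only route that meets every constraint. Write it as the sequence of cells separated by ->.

K -> P -> O -> N -> M -> H

The budget equals the shortest possible length, so every move has to be on a shortest route through the required cells.
Route from K: down to P, 3× left (reaching M), up to H — 5 moves in all.
Check: all required cells visited; 5 ≤ 5 moves.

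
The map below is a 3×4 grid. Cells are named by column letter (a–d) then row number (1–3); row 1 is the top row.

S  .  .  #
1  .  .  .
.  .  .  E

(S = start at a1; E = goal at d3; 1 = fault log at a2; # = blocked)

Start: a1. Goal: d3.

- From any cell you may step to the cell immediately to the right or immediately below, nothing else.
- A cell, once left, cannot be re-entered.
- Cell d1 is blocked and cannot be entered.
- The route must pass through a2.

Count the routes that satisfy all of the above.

4

A right/down-only route from a1 to d3 makes exactly 2 down-moves and 3 right-moves in some order.
With no other constraints that would be C(5,2) = 10 routes.
Split at a2 and multiply the segment counts (each segment already excludes blocked cells): a1→a2: 1; a2→d3: 4; product = 4.
That gives 4 routes.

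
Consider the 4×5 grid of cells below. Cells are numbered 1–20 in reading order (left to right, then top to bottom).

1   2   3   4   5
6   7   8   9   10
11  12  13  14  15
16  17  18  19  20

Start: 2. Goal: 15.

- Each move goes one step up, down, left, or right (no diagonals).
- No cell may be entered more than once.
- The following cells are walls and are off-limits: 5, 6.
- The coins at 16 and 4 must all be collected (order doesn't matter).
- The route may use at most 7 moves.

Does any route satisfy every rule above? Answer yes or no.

no

Even ignoring the no-revisit rule, getting from 2 to 15, taking the cheapest ordering 2 → 16 → 4 → 15 needs at least 4 + 6 + 3 = 13 moves (Manhattan distance per leg), which exceeds the 7-move limit.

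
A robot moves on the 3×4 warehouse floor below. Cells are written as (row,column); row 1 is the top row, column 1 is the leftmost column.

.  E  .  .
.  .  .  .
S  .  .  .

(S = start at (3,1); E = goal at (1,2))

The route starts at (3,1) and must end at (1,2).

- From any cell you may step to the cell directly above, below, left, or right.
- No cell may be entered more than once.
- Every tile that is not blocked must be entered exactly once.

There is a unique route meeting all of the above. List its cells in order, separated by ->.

Need to visit all 12 open cells exactly once, starting at (3,1) and ending at (1,2).
Cell (1,4) has only two open neighbours ((2,4) and (1,3)), so the path must pass straight through it: one of those is the cell it's entered from and the other is where it exits.
Route from (3,1): 3× right (reaching (3,4)), 2× up (reaching (1,4)), left to (1,3), down to (2,3), 2× left (reaching (2,1)), up to (1,1), right to (1,2) — 11 moves in all.
Check: all 12 open cells covered.

(3,1) -> (3,2) -> (3,3) -> (3,4) -> (2,4) -> (1,4) -> (1,3) -> (2,3) -> (2,2) -> (2,1) -> (1,1) -> (1,2)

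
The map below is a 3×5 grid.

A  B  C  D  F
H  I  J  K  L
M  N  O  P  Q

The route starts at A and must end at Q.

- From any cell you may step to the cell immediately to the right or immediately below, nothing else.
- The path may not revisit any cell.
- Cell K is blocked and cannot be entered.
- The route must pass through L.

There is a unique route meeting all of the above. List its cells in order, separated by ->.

A -> B -> C -> D -> F -> L -> Q

Moves only go right or down, so the column and row indices never decrease.
Route from A: right 4 to F, down 2 to Q — 6 moves in all.
Check: all required cells visited.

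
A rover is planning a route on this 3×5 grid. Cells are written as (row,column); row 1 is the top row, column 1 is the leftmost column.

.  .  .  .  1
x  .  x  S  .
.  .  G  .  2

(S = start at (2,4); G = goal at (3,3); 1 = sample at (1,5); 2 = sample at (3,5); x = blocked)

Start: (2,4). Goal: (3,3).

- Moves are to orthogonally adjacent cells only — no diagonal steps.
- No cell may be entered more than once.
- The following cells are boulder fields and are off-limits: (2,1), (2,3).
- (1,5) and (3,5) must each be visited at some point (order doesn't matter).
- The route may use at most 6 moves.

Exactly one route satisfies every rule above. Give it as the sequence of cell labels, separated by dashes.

The 6-move cap with required stops at (1,5), (3,5) leaves no slack for detours.
Route from (2,4): up 1 to (1,4), right 1 to (1,5), down 2 to (3,5), left 2 to (3,3) — 6 moves in all.
Check: all required cells visited; 6 ≤ 6 moves.

(2,4) - (1,4) - (1,5) - (2,5) - (3,5) - (3,4) - (3,3)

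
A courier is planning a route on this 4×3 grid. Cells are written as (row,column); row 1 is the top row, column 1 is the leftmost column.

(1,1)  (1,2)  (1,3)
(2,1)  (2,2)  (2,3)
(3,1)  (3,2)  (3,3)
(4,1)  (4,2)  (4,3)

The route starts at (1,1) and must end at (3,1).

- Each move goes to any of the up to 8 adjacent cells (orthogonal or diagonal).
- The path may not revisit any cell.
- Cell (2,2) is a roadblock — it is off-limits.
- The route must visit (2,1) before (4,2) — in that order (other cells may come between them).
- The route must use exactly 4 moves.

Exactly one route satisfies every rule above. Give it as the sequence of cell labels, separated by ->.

(1,1) -> (2,1) -> (3,2) -> (4,2) -> (3,1)

The waypoints must appear in the order (2,1), (4,2), with no cell reused.
Route from (1,1): down to (2,1), down-right to (3,2), down to (4,2), up-left to (3,1) — 4 moves in all.
Check: order respected ((2,1) at step 1, (4,2) at step 3); 4 moves as required.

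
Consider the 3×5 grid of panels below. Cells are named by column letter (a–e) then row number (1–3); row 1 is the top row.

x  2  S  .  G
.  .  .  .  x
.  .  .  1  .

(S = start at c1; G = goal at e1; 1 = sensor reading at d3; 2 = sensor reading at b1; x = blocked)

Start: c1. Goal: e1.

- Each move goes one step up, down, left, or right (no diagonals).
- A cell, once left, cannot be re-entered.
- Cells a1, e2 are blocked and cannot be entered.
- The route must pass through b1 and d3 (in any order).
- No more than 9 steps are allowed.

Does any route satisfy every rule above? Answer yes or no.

yes

One route that works: c1 → b1 → b2 → b3 → c3 → d3 → d2 → d1 → e1.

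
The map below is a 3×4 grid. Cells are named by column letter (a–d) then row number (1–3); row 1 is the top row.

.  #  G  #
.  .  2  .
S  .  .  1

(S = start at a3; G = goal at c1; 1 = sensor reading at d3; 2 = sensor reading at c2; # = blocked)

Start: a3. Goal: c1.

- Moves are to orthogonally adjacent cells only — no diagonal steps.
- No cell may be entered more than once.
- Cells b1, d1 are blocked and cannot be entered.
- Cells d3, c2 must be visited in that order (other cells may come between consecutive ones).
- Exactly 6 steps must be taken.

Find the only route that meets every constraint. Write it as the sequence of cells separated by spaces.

a3 b3 c3 d3 d2 c2 c1

The waypoints must appear in the order d3, c2, with no cell reused.
Route from a3: 3× right (reaching d3), up to d2, left to c2, up to c1 — 6 moves in all.
Check: order respected (1 at step 3, 2 at step 5); 6 moves as required.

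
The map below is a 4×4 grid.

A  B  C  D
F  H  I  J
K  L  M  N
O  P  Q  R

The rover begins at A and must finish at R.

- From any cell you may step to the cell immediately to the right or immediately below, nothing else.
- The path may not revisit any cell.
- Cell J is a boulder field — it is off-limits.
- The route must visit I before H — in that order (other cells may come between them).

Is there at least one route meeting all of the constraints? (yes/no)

no

H lies to the left of I, so going from I to H would need a leftward move — but moves only go right/down, so I cannot be visited before H.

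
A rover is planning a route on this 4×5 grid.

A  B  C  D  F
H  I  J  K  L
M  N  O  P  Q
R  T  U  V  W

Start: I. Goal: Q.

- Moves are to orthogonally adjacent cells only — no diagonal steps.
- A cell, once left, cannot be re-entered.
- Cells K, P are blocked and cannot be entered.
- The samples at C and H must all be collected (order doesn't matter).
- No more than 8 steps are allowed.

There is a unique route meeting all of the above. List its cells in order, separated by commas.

The budget equals the shortest possible length, so every move has to be on a shortest route through the required cells.
Route from I: left to H, up to A, 4× right (reaching F), 2× down (reaching Q) — 8 moves in all.
Check: all required cells visited; 8 ≤ 8 moves.

I, H, A, B, C, D, F, L, Q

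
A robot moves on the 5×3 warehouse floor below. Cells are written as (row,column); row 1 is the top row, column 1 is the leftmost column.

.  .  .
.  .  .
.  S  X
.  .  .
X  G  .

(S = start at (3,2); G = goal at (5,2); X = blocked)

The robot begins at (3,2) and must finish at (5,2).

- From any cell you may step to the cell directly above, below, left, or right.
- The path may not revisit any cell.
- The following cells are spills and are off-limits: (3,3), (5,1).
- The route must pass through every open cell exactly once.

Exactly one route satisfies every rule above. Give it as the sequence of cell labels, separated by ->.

(3,2) -> (2,2) -> (2,3) -> (1,3) -> (1,2) -> (1,1) -> (2,1) -> (3,1) -> (4,1) -> (4,2) -> (4,3) -> (5,3) -> (5,2)

Need to visit all 13 open cells exactly once, starting at (3,2) and ending at (5,2).
Route from (3,2): up to (2,2), right to (2,3), up to (1,3), 2× left (reaching (1,1)), 3× down (reaching (4,1)), 2× right (reaching (4,3)), down to (5,3), left to (5,2) — 12 moves in all.
Check: all 13 open cells covered.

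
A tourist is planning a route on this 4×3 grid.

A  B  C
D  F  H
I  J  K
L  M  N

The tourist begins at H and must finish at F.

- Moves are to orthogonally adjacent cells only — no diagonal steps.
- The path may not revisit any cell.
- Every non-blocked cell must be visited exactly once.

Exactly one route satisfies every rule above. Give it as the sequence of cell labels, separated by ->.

Need to visit all 12 open cells exactly once, starting at H and ending at F.
Route from H: up 1 to C, left 2 to A, down 3 to L, right 2 to N, up 1 to K, left 1 to J, up 1 to F — 11 moves in all.
Check: all 12 open cells covered.

H -> C -> B -> A -> D -> I -> L -> M -> N -> K -> J -> F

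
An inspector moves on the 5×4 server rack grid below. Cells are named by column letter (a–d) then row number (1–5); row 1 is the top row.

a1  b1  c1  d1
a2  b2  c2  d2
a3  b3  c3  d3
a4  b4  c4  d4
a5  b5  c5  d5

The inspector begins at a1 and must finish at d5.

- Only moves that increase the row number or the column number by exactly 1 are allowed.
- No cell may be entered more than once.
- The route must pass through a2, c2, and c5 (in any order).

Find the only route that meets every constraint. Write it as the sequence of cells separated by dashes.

Moves only go right or down, so the column and row indices never decrease.
Route from a1: down 1 to a2, right 2 to c2, down 3 to c5, right 1 to d5 — 7 moves in all.
Check: all required cells visited.

a1 - a2 - b2 - c2 - c3 - c4 - c5 - d5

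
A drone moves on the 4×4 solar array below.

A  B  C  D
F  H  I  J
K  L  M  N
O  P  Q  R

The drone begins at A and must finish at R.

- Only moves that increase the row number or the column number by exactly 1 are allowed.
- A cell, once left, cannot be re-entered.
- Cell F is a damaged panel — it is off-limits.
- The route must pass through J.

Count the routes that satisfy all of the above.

A right/down-only route from A to R makes exactly 3 down-moves and 3 right-moves in some order.
With no other constraints that would be C(6,3) = 20 routes.
Split at J and multiply the segment counts (each segment already excludes blocked cells): A→J: 3; J→R: 1; product = 3.
That gives 3 routes.

3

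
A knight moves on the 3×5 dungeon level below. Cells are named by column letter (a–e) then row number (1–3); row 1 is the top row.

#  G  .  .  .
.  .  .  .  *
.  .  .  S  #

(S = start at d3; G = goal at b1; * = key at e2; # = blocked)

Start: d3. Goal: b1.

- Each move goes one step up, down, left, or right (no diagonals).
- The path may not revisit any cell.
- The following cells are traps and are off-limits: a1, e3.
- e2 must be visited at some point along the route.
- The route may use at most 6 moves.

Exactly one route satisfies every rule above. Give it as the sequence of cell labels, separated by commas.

d3, d2, e2, e1, d1, c1, b1

Any route must reach e2 and still end at b1 within 6 moves, so the order of the required stops is forced.
Route from d3: up 1 to d2, right 1 to e2, up 1 to e1, left 3 to b1 — 6 moves in all.
Check: all required cells visited; 6 ≤ 6 moves.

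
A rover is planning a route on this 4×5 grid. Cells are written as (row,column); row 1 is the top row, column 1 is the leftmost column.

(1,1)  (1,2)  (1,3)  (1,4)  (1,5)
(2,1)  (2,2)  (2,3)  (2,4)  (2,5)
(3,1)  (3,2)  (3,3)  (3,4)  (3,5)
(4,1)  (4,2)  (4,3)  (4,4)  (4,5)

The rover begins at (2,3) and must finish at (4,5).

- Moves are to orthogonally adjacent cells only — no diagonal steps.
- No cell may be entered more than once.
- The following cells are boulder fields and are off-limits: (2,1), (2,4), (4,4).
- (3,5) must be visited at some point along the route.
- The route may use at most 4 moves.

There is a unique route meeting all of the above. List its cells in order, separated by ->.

(2,3) -> (3,3) -> (3,4) -> (3,5) -> (4,5)

The budget equals the shortest possible length, so every move has to be on a shortest route through the required cells.
Route from (2,3): down to (3,3), 2× right (reaching (3,5)), down to (4,5) — 4 moves in all.
Check: all required cells visited; 4 ≤ 4 moves.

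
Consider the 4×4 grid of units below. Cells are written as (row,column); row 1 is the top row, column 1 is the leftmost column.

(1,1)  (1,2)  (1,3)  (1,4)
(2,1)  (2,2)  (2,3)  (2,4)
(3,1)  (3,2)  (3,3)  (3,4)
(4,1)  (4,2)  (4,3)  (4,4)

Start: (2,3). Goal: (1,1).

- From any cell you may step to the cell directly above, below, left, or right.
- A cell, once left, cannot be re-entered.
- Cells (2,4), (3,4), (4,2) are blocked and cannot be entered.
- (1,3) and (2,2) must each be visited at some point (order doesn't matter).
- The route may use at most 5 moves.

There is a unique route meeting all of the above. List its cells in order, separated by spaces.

The budget equals the shortest possible length, so every move has to be on a shortest route through the required cells.
Route from (2,3): up to (1,3), left to (1,2), down to (2,2), left to (2,1), up to (1,1) — 5 moves in all.
Check: all required cells visited; 5 ≤ 5 moves.

(2,3) (1,3) (1,2) (2,2) (2,1) (1,1)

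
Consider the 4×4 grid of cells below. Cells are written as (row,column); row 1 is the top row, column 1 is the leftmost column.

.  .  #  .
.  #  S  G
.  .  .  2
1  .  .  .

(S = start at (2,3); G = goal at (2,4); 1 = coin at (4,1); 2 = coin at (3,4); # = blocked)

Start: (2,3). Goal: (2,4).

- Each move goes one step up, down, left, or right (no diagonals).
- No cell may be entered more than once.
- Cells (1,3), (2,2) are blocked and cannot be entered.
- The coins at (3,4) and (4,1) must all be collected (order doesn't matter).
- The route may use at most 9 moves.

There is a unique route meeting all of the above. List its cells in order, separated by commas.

(2,3), (3,3), (3,2), (3,1), (4,1), (4,2), (4,3), (4,4), (3,4), (2,4)

The budget equals the shortest possible length, so every move has to be on a shortest route through the required cells.
Route from (2,3): down 1 to (3,3), left 2 to (3,1), down 1 to (4,1), right 3 to (4,4), up 2 to (2,4) — 9 moves in all.
Check: all required cells visited; 9 ≤ 9 moves.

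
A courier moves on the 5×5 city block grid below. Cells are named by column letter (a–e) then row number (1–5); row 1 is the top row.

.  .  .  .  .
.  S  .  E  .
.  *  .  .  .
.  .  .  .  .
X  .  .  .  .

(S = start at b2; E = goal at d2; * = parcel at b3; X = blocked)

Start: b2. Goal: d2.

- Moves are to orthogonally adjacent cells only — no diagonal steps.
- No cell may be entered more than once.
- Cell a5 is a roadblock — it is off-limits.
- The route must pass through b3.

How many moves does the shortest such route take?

Any route passes through b3 somewhere between b2 and d2. Summing Manhattan distances along the two legs (b2 → b3 → d2) gives a lower bound of 1 + 3 = 4 moves.
A route of 4 moves achieves this: b2 → b3 → c3 → c2 → d2.
Since 4 matches the lower bound, it is optimal.

4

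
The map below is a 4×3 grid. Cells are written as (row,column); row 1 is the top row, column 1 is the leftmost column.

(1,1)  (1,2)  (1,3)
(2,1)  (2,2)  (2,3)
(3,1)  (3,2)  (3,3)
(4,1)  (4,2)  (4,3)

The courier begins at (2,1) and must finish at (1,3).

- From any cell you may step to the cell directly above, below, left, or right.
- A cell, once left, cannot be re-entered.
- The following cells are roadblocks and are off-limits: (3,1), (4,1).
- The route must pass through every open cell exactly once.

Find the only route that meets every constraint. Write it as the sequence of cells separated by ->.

Need to visit all 10 open cells exactly once, starting at (2,1) and ending at (1,3).
Route from (2,1): up 1 to (1,1), right 1 to (1,2), down 3 to (4,2), right 1 to (4,3), up 3 to (1,3) — 9 moves in all.
Check: all 10 open cells covered.

(2,1) -> (1,1) -> (1,2) -> (2,2) -> (3,2) -> (4,2) -> (4,3) -> (3,3) -> (2,3) -> (1,3)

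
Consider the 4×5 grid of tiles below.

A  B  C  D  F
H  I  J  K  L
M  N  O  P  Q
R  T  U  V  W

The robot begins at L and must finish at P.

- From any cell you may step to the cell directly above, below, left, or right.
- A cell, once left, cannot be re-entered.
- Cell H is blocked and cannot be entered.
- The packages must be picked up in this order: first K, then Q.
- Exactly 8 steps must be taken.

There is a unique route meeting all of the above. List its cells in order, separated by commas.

The waypoints must appear in the order K, Q, with no cell reused.
Route from L: left 2 to J, down 2 to U, right 2 to W, up 1 to Q, left 1 to P — 8 moves in all.
Check: order respected (K at step 1, Q at step 7); 8 moves as required.

L, K, J, O, U, V, W, Q, P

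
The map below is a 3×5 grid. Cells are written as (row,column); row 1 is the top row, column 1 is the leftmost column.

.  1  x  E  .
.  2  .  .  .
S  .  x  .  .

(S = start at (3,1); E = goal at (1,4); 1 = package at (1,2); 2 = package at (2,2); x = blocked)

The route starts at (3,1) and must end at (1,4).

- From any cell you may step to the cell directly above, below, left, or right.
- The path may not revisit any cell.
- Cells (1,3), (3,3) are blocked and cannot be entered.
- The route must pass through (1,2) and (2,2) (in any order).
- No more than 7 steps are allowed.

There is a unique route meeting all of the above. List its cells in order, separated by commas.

(3,1), (2,1), (1,1), (1,2), (2,2), (2,3), (2,4), (1,4)

The 7-move cap with required stops at (1,2), (2,2) leaves no slack for detours.
Route from (3,1): 2× up (reaching (1,1)), right to (1,2), down to (2,2), 2× right (reaching (2,4)), up to (1,4) — 7 moves in all.
Check: all required cells visited; 7 ≤ 7 moves.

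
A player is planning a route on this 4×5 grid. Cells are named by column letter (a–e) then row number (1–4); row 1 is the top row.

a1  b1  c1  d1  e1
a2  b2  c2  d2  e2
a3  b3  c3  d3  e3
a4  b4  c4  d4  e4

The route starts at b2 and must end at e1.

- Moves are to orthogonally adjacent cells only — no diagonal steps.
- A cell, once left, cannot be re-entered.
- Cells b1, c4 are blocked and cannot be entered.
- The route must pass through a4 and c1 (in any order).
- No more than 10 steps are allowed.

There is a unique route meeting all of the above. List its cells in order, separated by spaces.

b2 a2 a3 a4 b4 b3 c3 c2 c1 d1 e1

The budget equals the shortest possible length, so every move has to be on a shortest route through the required cells.
Route from b2: left 1 to a2, down 2 to a4, right 1 to b4, up 1 to b3, right 1 to c3, up 2 to c1, right 2 to e1 — 10 moves in all.
Check: all required cells visited; 10 ≤ 10 moves.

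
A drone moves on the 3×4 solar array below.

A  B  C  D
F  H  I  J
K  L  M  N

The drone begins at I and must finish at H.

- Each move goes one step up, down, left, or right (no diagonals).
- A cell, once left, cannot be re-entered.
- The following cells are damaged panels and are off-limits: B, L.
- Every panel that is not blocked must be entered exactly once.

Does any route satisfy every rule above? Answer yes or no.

no

Cell A has only one open neighbour but is neither the start nor the goal, so a Hamiltonian route would have to both enter and leave it through the same neighbour — impossible without revisiting.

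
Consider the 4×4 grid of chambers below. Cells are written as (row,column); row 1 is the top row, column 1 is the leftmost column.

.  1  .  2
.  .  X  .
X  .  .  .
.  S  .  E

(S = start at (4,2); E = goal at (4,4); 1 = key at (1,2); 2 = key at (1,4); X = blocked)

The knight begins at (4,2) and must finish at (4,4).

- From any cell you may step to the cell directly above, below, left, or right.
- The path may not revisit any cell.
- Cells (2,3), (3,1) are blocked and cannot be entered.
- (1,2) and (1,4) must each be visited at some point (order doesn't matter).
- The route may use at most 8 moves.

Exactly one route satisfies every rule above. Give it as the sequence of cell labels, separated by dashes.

(4,2) - (3,2) - (2,2) - (1,2) - (1,3) - (1,4) - (2,4) - (3,4) - (4,4)

The 8-move cap with required stops at (1,2), (1,4) leaves no slack for detours.
Route from (4,2): 3× up (reaching (1,2)), 2× right (reaching (1,4)), 3× down (reaching (4,4)) — 8 moves in all.
Check: all required cells visited; 8 ≤ 8 moves.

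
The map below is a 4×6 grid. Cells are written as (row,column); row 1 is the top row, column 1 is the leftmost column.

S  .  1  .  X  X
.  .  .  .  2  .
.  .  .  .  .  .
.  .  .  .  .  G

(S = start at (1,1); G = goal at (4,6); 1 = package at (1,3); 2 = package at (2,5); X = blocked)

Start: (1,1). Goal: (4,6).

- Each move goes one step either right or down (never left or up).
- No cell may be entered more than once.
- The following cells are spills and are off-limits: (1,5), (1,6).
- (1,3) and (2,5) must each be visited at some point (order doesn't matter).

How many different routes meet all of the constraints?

6

A right/down-only route from (1,1) to (4,6) makes exactly 3 down-moves and 5 right-moves in some order.
With no other constraints that would be C(8,3) = 56 routes.
A monotone route can only reach the required cells in the order (1,3), (2,5), so split there and multiply the segment counts (each segment already excludes blocked cells): (1,1)→(1,3): 1; (1,3)→(2,5): 2; (2,5)→(4,6): 3; product = 6.
That gives 6 routes.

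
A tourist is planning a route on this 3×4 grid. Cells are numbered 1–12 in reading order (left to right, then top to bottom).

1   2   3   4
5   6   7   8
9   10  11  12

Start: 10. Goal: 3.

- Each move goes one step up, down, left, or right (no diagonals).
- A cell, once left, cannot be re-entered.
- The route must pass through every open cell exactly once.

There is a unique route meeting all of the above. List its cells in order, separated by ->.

Need to visit all 12 open cells exactly once, starting at 10 and ending at 3.
Route from 10: left 1 to 9, up 2 to 1, right 1 to 2, down 1 to 6, right 1 to 7, down 1 to 11, right 1 to 12, up 2 to 4, left 1 to 3 — 11 moves in all.
Check: all 12 open cells covered.

10 -> 9 -> 5 -> 1 -> 2 -> 6 -> 7 -> 11 -> 12 -> 8 -> 4 -> 3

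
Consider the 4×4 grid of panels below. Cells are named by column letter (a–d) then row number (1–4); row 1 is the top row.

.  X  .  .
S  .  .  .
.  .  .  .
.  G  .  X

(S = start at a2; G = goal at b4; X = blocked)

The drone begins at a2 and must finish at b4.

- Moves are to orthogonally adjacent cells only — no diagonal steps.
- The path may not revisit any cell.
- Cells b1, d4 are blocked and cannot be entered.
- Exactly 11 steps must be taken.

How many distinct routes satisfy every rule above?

2

Need simple routes of exactly 11 moves from a2 to b4 (Manhattan distance 3, so 4 moves are spent on a detour and 4 undoing it).
Enumerating: a2 a3 b3 b2 c2 c1 d1 d2 d3 c3 c4 b4 | a2 b2 c2 c1 d1 d2 d3 c3 b3 a3 a4 b4.
That gives 2 routes.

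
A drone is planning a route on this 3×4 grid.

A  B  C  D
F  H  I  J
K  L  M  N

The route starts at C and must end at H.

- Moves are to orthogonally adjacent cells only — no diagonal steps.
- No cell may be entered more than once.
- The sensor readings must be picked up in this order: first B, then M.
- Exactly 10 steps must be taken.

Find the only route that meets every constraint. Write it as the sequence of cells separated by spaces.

C B A F K L M N J I H

The waypoints must appear in the order B, M, with no cell reused.
Route from C: 2× left (reaching A), 2× down (reaching K), 3× right (reaching N), up to J, 2× left (reaching H) — 10 moves in all.
Check: order respected (B at step 1, M at step 6); 10 moves as required.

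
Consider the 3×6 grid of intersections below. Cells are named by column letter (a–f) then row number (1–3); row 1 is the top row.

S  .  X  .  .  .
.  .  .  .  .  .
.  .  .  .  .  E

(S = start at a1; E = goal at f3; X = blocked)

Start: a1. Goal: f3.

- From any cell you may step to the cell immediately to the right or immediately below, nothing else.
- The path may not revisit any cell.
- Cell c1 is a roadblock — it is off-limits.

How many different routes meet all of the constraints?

A right/down-only route from a1 to f3 makes exactly 2 down-moves and 5 right-moves in some order.
With no other constraints that would be C(7,2) = 21 routes.
Subtract routes through each blocked cell (inclusion–exclusion for overlaps): − through c1: 10 → 11.
That gives 11 routes.

11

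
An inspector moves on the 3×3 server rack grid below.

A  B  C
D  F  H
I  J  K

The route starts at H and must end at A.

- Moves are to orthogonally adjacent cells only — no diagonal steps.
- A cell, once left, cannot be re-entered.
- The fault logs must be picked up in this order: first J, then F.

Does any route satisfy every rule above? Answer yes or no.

yes

One route that works: H → K → J → F → B → A.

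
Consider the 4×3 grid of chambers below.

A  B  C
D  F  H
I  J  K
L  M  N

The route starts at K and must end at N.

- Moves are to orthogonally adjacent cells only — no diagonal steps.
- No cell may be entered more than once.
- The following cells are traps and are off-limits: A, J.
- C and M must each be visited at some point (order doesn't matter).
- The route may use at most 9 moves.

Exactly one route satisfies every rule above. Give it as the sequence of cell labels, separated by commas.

K, H, C, B, F, D, I, L, M, N

The budget equals the shortest possible length, so every move has to be on a shortest route through the required cells.
Route from K: up 2 to C, left 1 to B, down 1 to F, left 1 to D, down 2 to L, right 2 to N — 9 moves in all.
Check: all required cells visited; 9 ≤ 9 moves.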